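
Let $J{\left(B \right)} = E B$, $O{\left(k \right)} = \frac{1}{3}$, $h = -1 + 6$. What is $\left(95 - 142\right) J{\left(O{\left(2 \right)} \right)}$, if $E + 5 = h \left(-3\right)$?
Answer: $\frac{940}{3} \approx 313.33$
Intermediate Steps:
$h = 5$
$E = -20$ ($E = -5 + 5 \left(-3\right) = -5 - 15 = -20$)
$O{\left(k \right)} = \frac{1}{3}$
$J{\left(B \right)} = - 20 B$
$\left(95 - 142\right) J{\left(O{\left(2 \right)} \right)} = \left(95 - 142\right) \left(\left(-20\right) \frac{1}{3}\right) = \left(-47\right) \left(- \frac{20}{3}\right) = \frac{940}{3}$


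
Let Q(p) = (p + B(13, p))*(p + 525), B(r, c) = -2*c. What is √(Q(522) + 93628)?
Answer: I*√452906 ≈ 672.98*I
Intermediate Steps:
Q(p) = -p*(525 + p) (Q(p) = (p - 2*p)*(p + 525) = (-p)*(525 + p) = -p*(525 + p))
√(Q(522) + 93628) = √(522*(-525 - 1*522) + 93628) = √(522*(-525 - 522) + 93628) = √(522*(-1047) + 93628) = √(-546534 + 93628) = √(-452906) = I*√452906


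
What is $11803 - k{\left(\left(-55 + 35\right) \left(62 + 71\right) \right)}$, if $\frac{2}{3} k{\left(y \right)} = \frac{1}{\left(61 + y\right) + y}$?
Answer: $\frac{41381319}{3506} \approx 11803.0$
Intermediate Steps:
$k{\left(y \right)} = \frac{3}{2 \left(61 + 2 y\right)}$ ($k{\left(y \right)} = \frac{3}{2 \left(\left(61 + y\right) + y\right)} = \frac{3}{2 \left(61 + 2 y\right)}$)
$11803 - k{\left(\left(-55 + 35\right) \left(62 + 71\right) \right)} = 11803 - \frac{3}{2 \left(61 + 2 \left(-55 + 35\right) \left(62 + 71\right)\right)} = 11803 - \frac{3}{2 \left(61 + 2 \left(\left(-20\right) 133\right)\right)} = 11803 - \frac{3}{2 \left(61 + 2 \left(-2660\right)\right)} = 11803 - \frac{3}{2 \left(61 - 5320\right)} = 11803 - \frac{3}{2 \left(-5259\right)} = 11803 - \frac{3}{2} \left(- \frac{1}{5259}\right) = 11803 - - \frac{1}{3506} = 11803 + \frac{1}{3506} = \frac{41381319}{3506}$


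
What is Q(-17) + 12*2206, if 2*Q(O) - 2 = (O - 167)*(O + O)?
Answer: 29601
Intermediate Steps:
Q(O) = 1 + O*(-167 + O) (Q(O) = 1 + ((O - 167)*(O + O))/2 = 1 + ((-167 + O)*(2*O))/2 = 1 + (2*O*(-167 + O))/2 = 1 + O*(-167 + O))
Q(-17) + 12*2206 = (1 + (-17)**2 - 167*(-17)) + 12*2206 = (1 + 289 + 2839) + 26472 = 3129 + 26472 = 29601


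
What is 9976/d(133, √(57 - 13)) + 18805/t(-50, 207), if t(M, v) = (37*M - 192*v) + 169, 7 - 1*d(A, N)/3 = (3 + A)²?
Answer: -291262547/459544095 ≈ -0.63381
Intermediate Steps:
d(A, N) = 21 - 3*(3 + A)²
t(M, v) = 169 - 192*v + 37*M (t(M, v) = (-192*v + 37*M) + 169 = 169 - 192*v + 37*M)
9976/d(133, √(57 - 13)) + 18805/t(-50, 207) = 9976/(21 - 3*(3 + 133)²) + 18805/(169 - 192*207 + 37*(-50)) = 9976/(21 - 3*136²) + 18805/(169 - 39744 - 1850) = 9976/(21 - 3*18496) + 18805/(-41425) = 9976/(21 - 55488) + 18805*(-1/41425) = 9976/(-55467) - 3761/8285 = 9976*(-1/55467) - 3761/8285 = -9976/55467 - 3761/8285 = -291262547/459544095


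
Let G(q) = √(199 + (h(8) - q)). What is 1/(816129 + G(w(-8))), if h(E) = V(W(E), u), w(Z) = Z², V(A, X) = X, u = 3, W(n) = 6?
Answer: 272043/222022181501 - √138/666066544503 ≈ 1.2253e-6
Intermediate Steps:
h(E) = 3
G(q) = √(202 - q) (G(q) = √(199 + (3 - q)) = √(202 - q))
1/(816129 + G(w(-8))) = 1/(816129 + √(202 - 1*(-8)²)) = 1/(816129 + √(202 - 1*64)) = 1/(816129 + √(202 - 64)) = 1/(816129 + √138)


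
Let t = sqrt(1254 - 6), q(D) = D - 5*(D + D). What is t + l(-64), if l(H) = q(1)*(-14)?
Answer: 126 + 4*sqrt(78) ≈ 161.33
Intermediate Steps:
q(D) = -9*D (q(D) = D - 10*D = -9*D)
l(H) = 126 (l(H) = -9*1*(-14) = -9*(-14) = 126)
t = 4*sqrt(78) (t = sqrt(1248) = 4*sqrt(78) ≈ 35.327)
t + l(-64) = 4*sqrt(78) + 126 = 126 + 4*sqrt(78)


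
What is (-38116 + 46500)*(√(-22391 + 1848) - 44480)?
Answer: -372920320 + 8384*I*√20543 ≈ -3.7292e+8 + 1.2017e+6*I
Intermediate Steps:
(-38116 + 46500)*(√(-22391 + 1848) - 44480) = 8384*(√(-20543) - 44480) = 8384*(I*√20543 - 44480) = 8384*(-44480 + I*√20543) = -372920320 + 8384*I*√20543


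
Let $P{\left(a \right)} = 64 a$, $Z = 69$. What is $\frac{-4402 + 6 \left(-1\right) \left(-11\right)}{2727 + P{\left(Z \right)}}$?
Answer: $- \frac{4336}{7143} \approx -0.60703$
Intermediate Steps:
$\frac{-4402 + 6 \left(-1\right) \left(-11\right)}{2727 + P{\left(Z \right)}} = \frac{-4402 + 6 \left(-1\right) \left(-11\right)}{2727 + 64 \cdot 69} = \frac{-4402 - -66}{2727 + 4416} = \frac{-4402 + 66}{7143} = \left(-4336\right) \frac{1}{7143} = - \frac{4336}{7143}$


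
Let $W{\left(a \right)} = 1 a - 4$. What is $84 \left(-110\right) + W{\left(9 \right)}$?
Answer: $-9235$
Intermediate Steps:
$W{\left(a \right)} = -4 + a$ ($W{\left(a \right)} = a - 4 = -4 + a$)
$84 \left(-110\right) + W{\left(9 \right)} = 84 \left(-110\right) + \left(-4 + 9\right) = -9240 + 5 = -9235$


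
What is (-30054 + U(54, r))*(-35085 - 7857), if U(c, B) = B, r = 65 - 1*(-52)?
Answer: 1285554654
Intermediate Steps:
r = 117 (r = 65 + 52 = 117)
(-30054 + U(54, r))*(-35085 - 7857) = (-30054 + 117)*(-35085 - 7857) = -29937*(-42942) = 1285554654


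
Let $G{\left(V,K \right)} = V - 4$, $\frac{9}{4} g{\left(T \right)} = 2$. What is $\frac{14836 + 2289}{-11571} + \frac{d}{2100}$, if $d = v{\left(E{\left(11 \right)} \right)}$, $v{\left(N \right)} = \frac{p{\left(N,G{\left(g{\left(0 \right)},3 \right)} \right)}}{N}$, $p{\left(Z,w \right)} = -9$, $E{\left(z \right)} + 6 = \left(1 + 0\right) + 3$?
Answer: $- \frac{3420041}{2314200} \approx -1.4778$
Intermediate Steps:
$g{\left(T \right)} = \frac{8}{9}$ ($g{\left(T \right)} = \frac{4}{9} \cdot 2 = \frac{8}{9}$)
$E{\left(z \right)} = -2$ ($E{\left(z \right)} = -6 + \left(\left(1 + 0\right) + 3\right) = -6 + \left(1 + 3\right) = -6 + 4 = -2$)
$G{\left(V,K \right)} = -4 + V$
$v{\left(N \right)} = - \frac{9}{N}$
$d = \frac{9}{2}$ ($d = - \frac{9}{-2} = \left(-9\right) \left(- \frac{1}{2}\right) = \frac{9}{2} \approx 4.5$)
$\frac{14836 + 2289}{-11571} + \frac{d}{2100} = \frac{14836 + 2289}{-11571} + \frac{9}{2 \cdot 2100} = 17125 \left(- \frac{1}{11571}\right) + \frac{9}{2} \cdot \frac{1}{2100} = - \frac{17125}{11571} + \frac{3}{1400} = - \frac{3420041}{2314200}$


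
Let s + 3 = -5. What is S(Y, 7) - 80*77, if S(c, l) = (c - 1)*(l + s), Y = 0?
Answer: -6159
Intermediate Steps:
s = -8 (s = -3 - 5 = -8)
S(c, l) = (-1 + c)*(-8 + l) (S(c, l) = (c - 1)*(l - 8) = (-1 + c)*(-8 + l))
S(Y, 7) - 80*77 = (8 - 1*7 - 8*0 + 0*7) - 80*77 = (8 - 7 + 0 + 0) - 6160 = 1 - 6160 = -6159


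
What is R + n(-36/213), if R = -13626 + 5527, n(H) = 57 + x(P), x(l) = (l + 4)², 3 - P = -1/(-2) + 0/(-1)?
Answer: -31999/4 ≈ -7999.8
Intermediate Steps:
P = 5/2 (P = 3 - (-1/(-2) + 0/(-1)) = 3 - (-1*(-½) + 0*(-1)) = 3 - (½ + 0) = 3 - 1*½ = 3 - ½ = 5/2 ≈ 2.5000)
x(l) = (4 + l)²
n(H) = 397/4 (n(H) = 57 + (4 + 5/2)² = 57 + (13/2)² = 57 + 169/4 = 397/4)
R = -8099
R + n(-36/213) = -8099 + 397/4 = -31999/4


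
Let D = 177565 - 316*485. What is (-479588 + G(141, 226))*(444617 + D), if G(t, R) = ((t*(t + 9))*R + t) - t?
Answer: 2016510903664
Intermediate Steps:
D = 24305 (D = 177565 - 153260 = 24305)
G(t, R) = R*t*(9 + t) (G(t, R) = ((t*(9 + t))*R + t) - t = (R*t*(9 + t) + t) - t = (t + R*t*(9 + t)) - t = R*t*(9 + t))
(-479588 + G(141, 226))*(444617 + D) = (-479588 + 226*141*(9 + 141))*(444617 + 24305) = (-479588 + 226*141*150)*468922 = (-479588 + 4779900)*468922 = 4300312*468922 = 2016510903664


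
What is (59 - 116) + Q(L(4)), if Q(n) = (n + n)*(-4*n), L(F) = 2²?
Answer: -185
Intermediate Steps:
L(F) = 4
Q(n) = -8*n² (Q(n) = (2*n)*(-4*n) = -8*n²)
(59 - 116) + Q(L(4)) = (59 - 116) - 8*4² = -57 - 8*16 = -57 - 128 = -185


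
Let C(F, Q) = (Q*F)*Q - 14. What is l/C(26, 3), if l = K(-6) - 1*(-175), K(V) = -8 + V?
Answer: 161/220 ≈ 0.73182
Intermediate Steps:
C(F, Q) = -14 + F*Q**2 (C(F, Q) = (F*Q)*Q - 14 = F*Q**2 - 14 = -14 + F*Q**2)
l = 161 (l = (-8 - 6) - 1*(-175) = -14 + 175 = 161)
l/C(26, 3) = 161/(-14 + 26*3**2) = 161/(-14 + 26*9) = 161/(-14 + 234) = 161/220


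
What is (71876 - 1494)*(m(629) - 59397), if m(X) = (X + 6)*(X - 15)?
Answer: 23260758326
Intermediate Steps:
m(X) = (-15 + X)*(6 + X) (m(X) = (6 + X)*(-15 + X) = (-15 + X)*(6 + X))
(71876 - 1494)*(m(629) - 59397) = (71876 - 1494)*((-90 + 629**2 - 9*629) - 59397) = 70382*((-90 + 395641 - 5661) - 59397) = 70382*(389890 - 59397) = 70382*330493 = 23260758326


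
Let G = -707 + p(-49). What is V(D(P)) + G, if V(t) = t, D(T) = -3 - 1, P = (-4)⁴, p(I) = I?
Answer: -760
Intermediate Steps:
P = 256
D(T) = -4
G = -756 (G = -707 - 49 = -756)
V(D(P)) + G = -4 - 756 = -760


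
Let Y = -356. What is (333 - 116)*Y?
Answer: -77252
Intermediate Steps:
(333 - 116)*Y = (333 - 116)*(-356) = 217*(-356) = -77252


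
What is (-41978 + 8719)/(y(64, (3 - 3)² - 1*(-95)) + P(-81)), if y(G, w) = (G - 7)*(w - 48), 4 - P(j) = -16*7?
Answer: -33259/2795 ≈ -11.899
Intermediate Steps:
P(j) = 116 (P(j) = 4 - (-16)*7 = 4 - 1*(-112) = 4 + 112 = 116)
y(G, w) = (-48 + w)*(-7 + G) (y(G, w) = (-7 + G)*(-48 + w) = (-48 + w)*(-7 + G))
(-41978 + 8719)/(y(64, (3 - 3)² - 1*(-95)) + P(-81)) = (-41978 + 8719)/((336 - 48*64 - 7*((3 - 3)² - 1*(-95)) + 64*((3 - 3)² - 1*(-95))) + 116) = -33259/((336 - 3072 - 7*(0² + 95) + 64*(0² + 95)) + 116) = -33259/((336 - 3072 - 7*(0 + 95) + 64*(0 + 95)) + 116) = -33259/((336 - 3072 - 7*95 + 64*95) + 116) = -33259/((336 - 3072 - 665 + 6080) + 116) = -33259/(2679 + 116) = -33259/2795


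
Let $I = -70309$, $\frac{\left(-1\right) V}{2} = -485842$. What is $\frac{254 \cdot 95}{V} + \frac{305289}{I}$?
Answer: $- \frac{147473940253}{34159065178} \approx -4.3173$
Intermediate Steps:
$V = 971684$ ($V = \left(-2\right) \left(-485842\right) = 971684$)
$\frac{254 \cdot 95}{V} + \frac{305289}{I} = \frac{254 \cdot 95}{971684} + \frac{305289}{-70309} = 24130 \cdot \frac{1}{971684} + 305289 \left(- \frac{1}{70309}\right) = \frac{12065}{485842} - \frac{305289}{70309} = - \frac{147473940253}{34159065178}$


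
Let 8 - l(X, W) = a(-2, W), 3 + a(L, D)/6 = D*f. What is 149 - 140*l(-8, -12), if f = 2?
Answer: -23651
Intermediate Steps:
a(L, D) = -18 + 12*D (a(L, D) = -18 + 6*(D*2) = -18 + 6*(2*D) = -18 + 12*D)
l(X, W) = 26 - 12*W (l(X, W) = 8 - (-18 + 12*W) = 8 + (18 - 12*W) = 26 - 12*W)
149 - 140*l(-8, -12) = 149 - 140*(26 - 12*(-12)) = 149 - 140*(26 + 144) = 149 - 140*170 = 149 - 23800 = -23651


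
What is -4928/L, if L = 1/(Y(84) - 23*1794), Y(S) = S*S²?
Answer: -2717506176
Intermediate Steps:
Y(S) = S³
L = 1/551442 (L = 1/(84³ - 23*1794) = 1/(592704 - 41262) = 1/551442 ≈ 1.8134e-6)
-4928/L = -4928/1/551442 = -4928*551442 = -2717506176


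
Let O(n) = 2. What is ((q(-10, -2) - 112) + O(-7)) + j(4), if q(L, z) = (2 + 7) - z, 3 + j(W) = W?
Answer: -98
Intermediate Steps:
j(W) = -3 + W
q(L, z) = 9 - z
((q(-10, -2) - 112) + O(-7)) + j(4) = (((9 - 1*(-2)) - 112) + 2) + (-3 + 4) = (((9 + 2) - 112) + 2) + 1 = ((11 - 112) + 2) + 1 = (-101 + 2) + 1 = -99 + 1 = -98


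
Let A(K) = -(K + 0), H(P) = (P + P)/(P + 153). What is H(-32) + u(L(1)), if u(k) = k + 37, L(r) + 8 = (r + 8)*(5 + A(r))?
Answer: 7801/121 ≈ 64.471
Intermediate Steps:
H(P) = 2*P/(153 + P) (H(P) = (2*P)/(153 + P) = 2*P/(153 + P))
A(K) = -K
L(r) = -8 + (5 - r)*(8 + r) (L(r) = -8 + (r + 8)*(5 - r) = -8 + (8 + r)*(5 - r) = -8 + (5 - r)*(8 + r))
u(k) = 37 + k
H(-32) + u(L(1)) = 2*(-32)/(153 - 32) + (37 + (32 - 1*1² - 3*1)) = 2*(-32)/121 + (37 + (32 - 1*1 - 3)) = 2*(-32)*(1/121) + (37 + (32 - 1 - 3)) = -64/121 + (37 + 28) = -64/121 + 65 = 7801/121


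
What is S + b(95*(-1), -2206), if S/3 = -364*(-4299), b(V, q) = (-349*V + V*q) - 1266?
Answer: 4935967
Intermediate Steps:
b(V, q) = -1266 - 349*V + V*q
S = 4694508 (S = 3*(-364*(-4299)) = 3*1564836 = 4694508)
S + b(95*(-1), -2206) = 4694508 + (-1266 - 33155*(-1) + (95*(-1))*(-2206)) = 4694508 + (-1266 - 349*(-95) - 95*(-2206)) = 4694508 + (-1266 + 33155 + 209570) = 4694508 + 241459 = 4935967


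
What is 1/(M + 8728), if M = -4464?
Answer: 1/4264 ≈ 0.00023452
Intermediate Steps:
1/(M + 8728) = 1/(-4464 + 8728) = 1/4264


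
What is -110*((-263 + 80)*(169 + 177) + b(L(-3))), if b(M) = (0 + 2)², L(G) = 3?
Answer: 6964540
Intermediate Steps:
b(M) = 4 (b(M) = 2² = 4)
-110*((-263 + 80)*(169 + 177) + b(L(-3))) = -110*((-263 + 80)*(169 + 177) + 4) = -110*(-183*346 + 4) = -110*(-63318 + 4) = -110*(-63314) = 6964540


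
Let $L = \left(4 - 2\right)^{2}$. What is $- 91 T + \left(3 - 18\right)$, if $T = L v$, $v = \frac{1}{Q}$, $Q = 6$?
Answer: $- \frac{227}{3} \approx -75.667$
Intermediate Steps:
$v = \frac{1}{6} \approx 0.16667$
$L = 4$ ($L = 2^{2} = 4$)
$T = \frac{2}{3}$ ($T = 4 \cdot \frac{1}{6} = \frac{2}{3} \approx 0.66667$)
$- 91 T + \left(3 - 18\right) = \left(-91\right) \frac{2}{3} + \left(3 - 18\right) = - \frac{182}{3} + \left(3 - 18\right) = - \frac{182}{3} - 15 = - \frac{227}{3}$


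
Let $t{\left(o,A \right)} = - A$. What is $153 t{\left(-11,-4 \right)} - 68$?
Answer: $544$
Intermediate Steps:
$153 t{\left(-11,-4 \right)} - 68 = 153 \left(\left(-1\right) \left(-4\right)\right) - 68 = 153 \cdot 4 - 68 = 612 - 68 = 544$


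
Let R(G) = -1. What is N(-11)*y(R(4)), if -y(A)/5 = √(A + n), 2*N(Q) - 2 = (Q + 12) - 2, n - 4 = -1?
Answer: -5*√2/2 ≈ -3.5355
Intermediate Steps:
n = 3 (n = 4 - 1 = 3)
N(Q) = 6 + Q/2 (N(Q) = 1 + ((Q + 12) - 2)/2 = 1 + ((12 + Q) - 2)/2 = 1 + (10 + Q)/2 = 1 + (5 + Q/2) = 6 + Q/2)
y(A) = -5*√(3 + A) (y(A) = -5*√(A + 3) = -5*√(3 + A))
N(-11)*y(R(4)) = (6 + (½)*(-11))*(-5*√(3 - 1)) = (6 - 11/2)*(-5*√2) = (-5*√2)/2 = -5*√2/2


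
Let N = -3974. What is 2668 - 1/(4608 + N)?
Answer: 1691511/634 ≈ 2668.0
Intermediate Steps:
2668 - 1/(4608 + N) = 2668 - 1/(4608 - 3974) = 2668 - 1/634 = 1691511/634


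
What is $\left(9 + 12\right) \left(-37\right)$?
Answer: $-777$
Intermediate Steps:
$\left(9 + 12\right) \left(-37\right) = 21 \left(-37\right) = -777$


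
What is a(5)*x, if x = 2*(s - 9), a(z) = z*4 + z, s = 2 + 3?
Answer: -200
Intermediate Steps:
s = 5
a(z) = 5*z (a(z) = 4*z + z = 5*z)
x = -8 (x = 2*(5 - 9) = 2*(-4) = -8)
a(5)*x = (5*5)*(-8) = 25*(-8) = -200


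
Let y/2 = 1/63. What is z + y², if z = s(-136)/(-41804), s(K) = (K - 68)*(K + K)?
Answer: -7859452/5925717 ≈ -1.3263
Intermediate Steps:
y = 2/63 ≈ 0.031746
s(K) = 2*K*(-68 + K) (s(K) = (-68 + K)*(2*K) = 2*K*(-68 + K))
z = -13872/10451 (z = (2*(-136)*(-68 - 136))/(-41804) = (2*(-136)*(-204))*(-1/41804) = 55488*(-1/41804) = -13872/10451 ≈ -1.3273)
z + y² = -13872/10451 + (2/63)² = -13872/10451 + 4/3969 = -7859452/5925717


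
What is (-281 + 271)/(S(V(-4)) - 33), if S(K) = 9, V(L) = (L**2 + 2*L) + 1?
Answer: 5/12 ≈ 0.41667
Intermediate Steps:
V(L) = 1 + L**2 + 2*L
(-281 + 271)/(S(V(-4)) - 33) = (-281 + 271)/(9 - 33) = -10/(-24) = -10*(-1/24) = 5/12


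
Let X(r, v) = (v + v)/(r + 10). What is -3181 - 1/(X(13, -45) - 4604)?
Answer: -337128719/105982 ≈ -3181.0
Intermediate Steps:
X(r, v) = 2*v/(10 + r) (X(r, v) = (2*v)/(10 + r) = 2*v/(10 + r))
-3181 - 1/(X(13, -45) - 4604) = -3181 - 1/(2*(-45)/(10 + 13) - 4604) = -3181 - 1/(2*(-45)/23 - 4604) = -3181 - 1/(2*(-45)*(1/23) - 4604) = -3181 - 1/(-90/23 - 4604) = -3181 - 1/(-105982/23) = -3181 - 1*(-23/105982) = -3181 + 23/105982 = -337128719/105982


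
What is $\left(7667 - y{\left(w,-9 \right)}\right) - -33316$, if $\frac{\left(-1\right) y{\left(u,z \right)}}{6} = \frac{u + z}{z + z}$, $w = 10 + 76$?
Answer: $\frac{122872}{3} \approx 40957.0$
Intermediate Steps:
$w = 86$
$y{\left(u,z \right)} = - \frac{3 \left(u + z\right)}{z}$ ($y{\left(u,z \right)} = - 6 \frac{u + z}{z + z} = - 6 \frac{u + z}{2 z} = - \frac{3 \left(u + z\right)}{z}$)
$\left(7667 - y{\left(w,-9 \right)}\right) - -33316 = \left(7667 - \left(-3 - \frac{258}{-9}\right)\right) - -33316 = \left(7667 - \left(-3 - 258 \left(- \frac{1}{9}\right)\right)\right) + 33316 = \left(7667 - \left(-3 + \frac{86}{3}\right)\right) + 33316 = \left(7667 - \frac{77}{3}\right) + 33316 = \frac{22924}{3} + 33316 = \frac{122872}{3}$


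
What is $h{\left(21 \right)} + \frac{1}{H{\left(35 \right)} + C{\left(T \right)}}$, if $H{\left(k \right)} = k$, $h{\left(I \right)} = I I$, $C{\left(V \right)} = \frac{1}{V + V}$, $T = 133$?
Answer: $\frac{4106417}{9311} \approx 441.03$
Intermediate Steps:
$C{\left(V \right)} = \frac{1}{2 V}$
$h{\left(I \right)} = I^{2}$
$h{\left(21 \right)} + \frac{1}{H{\left(35 \right)} + C{\left(T \right)}} = 21^{2} + \frac{1}{35 + \frac{1}{2 \cdot 133}} = 441 + \frac{1}{35 + \frac{1}{2} \cdot \frac{1}{133}} = 441 + \frac{1}{35 + \frac{1}{266}} = 441 + \frac{1}{\frac{9311}{266}} = 441 + \frac{266}{9311} = \frac{4106417}{9311}$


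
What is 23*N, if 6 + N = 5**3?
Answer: 2737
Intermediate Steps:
N = 119 (N = -6 + 5**3 = -6 + 125 = 119)
23*N = 23*119 = 2737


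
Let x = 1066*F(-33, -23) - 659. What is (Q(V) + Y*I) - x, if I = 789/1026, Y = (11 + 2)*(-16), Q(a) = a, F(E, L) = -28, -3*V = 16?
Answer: 5188433/171 ≈ 30342.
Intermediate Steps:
V = -16/3 (V = -⅓*16 = -16/3 ≈ -5.3333)
Y = -208 (Y = 13*(-16) = -208)
I = 263/342 (I = 789*(1/1026) = 263/342 ≈ 0.76901)
x = -30507 (x = 1066*(-28) - 659 = -29848 - 659 = -30507)
(Q(V) + Y*I) - x = (-16/3 - 208*263/342) - 1*(-30507) = (-16/3 - 27352/171) + 30507 = -28264/171 + 30507 = 5188433/171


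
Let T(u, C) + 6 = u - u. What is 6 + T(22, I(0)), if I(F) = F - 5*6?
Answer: 0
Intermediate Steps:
I(F) = -30 + F (I(F) = F - 30 = -30 + F)
T(u, C) = -6 (T(u, C) = -6 + (u - u) = -6 + 0 = -6)
6 + T(22, I(0)) = 6 - 6 = 0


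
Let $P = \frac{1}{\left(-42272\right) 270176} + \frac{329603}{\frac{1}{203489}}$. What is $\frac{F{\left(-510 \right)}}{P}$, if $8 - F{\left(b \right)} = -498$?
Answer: $\frac{5778965215232}{766005092710788097023} \approx 7.5443 \cdot 10^{-9}$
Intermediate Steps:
$F{\left(b \right)} = 506$ ($F{\left(b \right)} = 8 - -498 = 8 + 498 = 506$)
$P = \frac{766005092710788097023}{11420879872}$ ($P = \left(- \frac{1}{42272}\right) \frac{1}{270176} + 329603 \frac{1}{\frac{1}{203489}} = - \frac{1}{11420879872} + 329603 \cdot 203489 = - \frac{1}{11420879872} + 67070584867 = \frac{766005092710788097023}{11420879872} \approx 6.7071 \cdot 10^{10}$)
$\frac{F{\left(-510 \right)}}{P} = \frac{506}{\frac{766005092710788097023}{11420879872}} = 506 \cdot \frac{11420879872}{766005092710788097023} = \frac{5778965215232}{766005092710788097023}$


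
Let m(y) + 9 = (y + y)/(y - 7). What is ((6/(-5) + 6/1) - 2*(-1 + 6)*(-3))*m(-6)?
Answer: -3654/13 ≈ -281.08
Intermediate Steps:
m(y) = -9 + 2*y/(-7 + y) (m(y) = -9 + (y + y)/(y - 7) = -9 + (2*y)/(-7 + y) = -9 + 2*y/(-7 + y))
((6/(-5) + 6/1) - 2*(-1 + 6)*(-3))*m(-6) = ((6/(-5) + 6/1) - 2*(-1 + 6)*(-3))*(7*(9 - 1*(-6))/(-7 - 6)) = ((6*(-1/5) + 6*1) - 2*5*(-3))*(7*(9 + 6)/(-13)) = ((-6/5 + 6) - 10*(-3))*(7*(-1/13)*15) = (24/5 + 30)*(-105/13) = (174/5)*(-105/13) = -3654/13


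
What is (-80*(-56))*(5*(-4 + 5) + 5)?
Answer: 44800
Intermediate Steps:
(-80*(-56))*(5*(-4 + 5) + 5) = 4480*(5*1 + 5) = 4480*(5 + 5) = 4480*10 = 44800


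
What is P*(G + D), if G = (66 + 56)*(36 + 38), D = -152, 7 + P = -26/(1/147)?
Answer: -33986204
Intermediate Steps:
P = -3829 (P = -7 - 26/(1/147) = -7 - 26/1/147 = -7 - 26*147 = -7 - 3822 = -3829)
G = 9028 (G = 122*74 = 9028)
P*(G + D) = -3829*(9028 - 152) = -3829*8876 = -33986204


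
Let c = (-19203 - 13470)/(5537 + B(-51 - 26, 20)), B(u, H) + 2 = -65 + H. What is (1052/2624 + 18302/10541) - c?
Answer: 51177297593/6327129840 ≈ 8.0885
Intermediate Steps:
B(u, H) = -67 + H (B(u, H) = -2 + (-65 + H) = -67 + H)
c = -10891/1830 (c = (-19203 - 13470)/(5537 + (-67 + 20)) = -32673/(5537 - 47) = -32673/5490 = -32673*1/5490 = -10891/1830 ≈ -5.9514)
(1052/2624 + 18302/10541) - c = (1052/2624 + 18302/10541) - 1*(-10891/1830) = (1052*(1/2624) + 18302*(1/10541)) + 10891/1830 = (263/656 + 18302/10541) + 10891/1830 = 14778395/6914896 + 10891/1830 = 51177297593/6327129840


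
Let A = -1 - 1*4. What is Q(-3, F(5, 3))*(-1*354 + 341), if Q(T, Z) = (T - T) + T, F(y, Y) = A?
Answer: 39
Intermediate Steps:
A = -5 (A = -1 - 4 = -5)
F(y, Y) = -5
Q(T, Z) = T (Q(T, Z) = 0 + T = T)
Q(-3, F(5, 3))*(-1*354 + 341) = -3*(-1*354 + 341) = -3*(-354 + 341) = -3*(-13) = 39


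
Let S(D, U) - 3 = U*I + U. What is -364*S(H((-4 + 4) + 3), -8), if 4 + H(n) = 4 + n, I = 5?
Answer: 16380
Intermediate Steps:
H(n) = n (H(n) = -4 + (4 + n) = n)
S(D, U) = 3 + 6*U (S(D, U) = 3 + (U*5 + U) = 3 + (5*U + U) = 3 + 6*U)
-364*S(H((-4 + 4) + 3), -8) = -364*(3 + 6*(-8)) = -364*(3 - 48) = -364*(-45) = 16380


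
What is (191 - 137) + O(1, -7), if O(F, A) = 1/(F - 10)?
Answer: 485/9 ≈ 53.889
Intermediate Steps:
O(F, A) = 1/(-10 + F)
(191 - 137) + O(1, -7) = (191 - 137) + 1/(-10 + 1) = 54 + 1/(-9) = 54 - ⅑ = 485/9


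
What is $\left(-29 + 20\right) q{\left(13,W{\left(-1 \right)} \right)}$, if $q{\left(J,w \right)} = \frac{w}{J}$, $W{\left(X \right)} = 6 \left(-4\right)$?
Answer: $\frac{216}{13} \approx 16.615$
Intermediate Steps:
$W{\left(X \right)} = -24$
$\left(-29 + 20\right) q{\left(13,W{\left(-1 \right)} \right)} = \left(-29 + 20\right) \left(- \frac{24}{13}\right) = - 9 \left(\left(-24\right) \frac{1}{13}\right) = \left(-9\right) \left(- \frac{24}{13}\right) = \frac{216}{13}$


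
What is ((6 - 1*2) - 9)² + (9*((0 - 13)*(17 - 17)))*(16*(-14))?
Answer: 25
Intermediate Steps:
((6 - 1*2) - 9)² + (9*((0 - 13)*(17 - 17)))*(16*(-14)) = ((6 - 2) - 9)² + (9*(-13*0))*(-224) = (4 - 9)² + (9*0)*(-224) = (-5)² + 0*(-224) = 25 + 0 = 25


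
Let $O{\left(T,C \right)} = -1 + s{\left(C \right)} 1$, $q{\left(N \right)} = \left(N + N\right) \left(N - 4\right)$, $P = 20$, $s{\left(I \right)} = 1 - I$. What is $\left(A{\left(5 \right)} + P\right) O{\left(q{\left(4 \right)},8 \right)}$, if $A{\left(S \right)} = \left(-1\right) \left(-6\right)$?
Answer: $-208$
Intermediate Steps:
$q{\left(N \right)} = 2 N \left(-4 + N\right)$
$O{\left(T,C \right)} = - C$ ($O{\left(T,C \right)} = -1 + \left(1 - C\right) 1 = -1 - \left(-1 + C\right) = - C$)
$A{\left(S \right)} = 6$
$\left(A{\left(5 \right)} + P\right) O{\left(q{\left(4 \right)},8 \right)} = \left(6 + 20\right) \left(\left(-1\right) 8\right) = 26 \left(-8\right) = -208$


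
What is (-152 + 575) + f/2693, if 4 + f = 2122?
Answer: 1141257/2693 ≈ 423.79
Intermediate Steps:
f = 2118 (f = -4 + 2122 = 2118)
(-152 + 575) + f/2693 = (-152 + 575) + 2118/2693 = 423 + 2118*(1/2693) = 423 + 2118/2693 = 1141257/2693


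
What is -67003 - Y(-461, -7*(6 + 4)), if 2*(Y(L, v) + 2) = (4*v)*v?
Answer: -76801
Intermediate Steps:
Y(L, v) = -2 + 2*v² (Y(L, v) = -2 + ((4*v)*v)/2 = -2 + (4*v²)/2 = -2 + 2*v²)
-67003 - Y(-461, -7*(6 + 4)) = -67003 - (-2 + 2*(-7*(6 + 4))²) = -67003 - (-2 + 2*(-7*10)²) = -67003 - (-2 + 2*(-70)²) = -67003 - (-2 + 2*4900) = -67003 - (-2 + 9800) = -67003 - 1*9798 = -67003 - 9798 = -76801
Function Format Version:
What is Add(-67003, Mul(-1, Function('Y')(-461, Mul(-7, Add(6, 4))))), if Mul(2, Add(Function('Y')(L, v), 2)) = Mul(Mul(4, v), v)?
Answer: -76801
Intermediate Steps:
Function('Y')(L, v) = Add(-2, Mul(2, Pow(v, 2))) (Function('Y')(L, v) = Add(-2, Mul(Rational(1, 2), Mul(Mul(4, v), v))) = Add(-2, Mul(Rational(1, 2), Mul(4, Pow(v, 2)))) = Add(-2, Mul(2, Pow(v, 2))))
Add(-67003, Mul(-1, Function('Y')(-461, Mul(-7, Add(6, 4))))) = Add(-67003, Mul(-1, Add(-2, Mul(2, Pow(Mul(-7, Add(6, 4)), 2))))) = Add(-67003, Mul(-1, Add(-2, Mul(2, Pow(Mul(-7, 10), 2))))) = Add(-67003, Mul(-1, Add(-2, Mul(2, Pow(-70, 2))))) = Add(-67003, Mul(-1, Add(-2, Mul(2, 4900)))) = Add(-67003, Mul(-1, Add(-2, 9800))) = Add(-67003, Mul(-1, 9798)) = Add(-67003, -9798) = -76801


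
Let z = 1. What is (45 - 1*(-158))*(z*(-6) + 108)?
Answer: 20706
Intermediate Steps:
(45 - 1*(-158))*(z*(-6) + 108) = (45 - 1*(-158))*(1*(-6) + 108) = (45 + 158)*(-6 + 108) = 203*102 = 20706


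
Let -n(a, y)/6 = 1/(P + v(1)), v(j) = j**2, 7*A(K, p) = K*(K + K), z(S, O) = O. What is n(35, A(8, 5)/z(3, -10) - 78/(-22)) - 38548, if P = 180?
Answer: -6977194/181 ≈ -38548.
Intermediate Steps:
A(K, p) = 2*K**2/7 (A(K, p) = (K*(K + K))/7 = (K*(2*K))/7 = (2*K**2)/7 = 2*K**2/7)
n(a, y) = -6/181 (n(a, y) = -6/(180 + 1**2) = -6/(180 + 1) = -6/181)
n(35, A(8, 5)/z(3, -10) - 78/(-22)) - 38548 = -6/181 - 38548 = -6977194/181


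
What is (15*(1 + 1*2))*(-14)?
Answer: -630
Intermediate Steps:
(15*(1 + 1*2))*(-14) = (15*(1 + 2))*(-14) = (15*3)*(-14) = 45*(-14) = -630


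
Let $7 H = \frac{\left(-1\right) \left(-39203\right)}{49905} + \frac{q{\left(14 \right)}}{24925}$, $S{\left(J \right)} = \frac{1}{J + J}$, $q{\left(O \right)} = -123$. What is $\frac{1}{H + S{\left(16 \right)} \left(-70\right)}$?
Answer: $- \frac{3980422800}{8263290779} \approx -0.4817$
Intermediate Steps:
$S{\left(J \right)} = \frac{1}{2 J}$
$H = \frac{27742756}{248776425}$ ($H = \frac{\frac{\left(-1\right) \left(-39203\right)}{49905} - \frac{123}{24925}}{7} = \frac{39203 \cdot \frac{1}{49905} - \frac{123}{24925}}{7} = \frac{\frac{39203}{49905} - \frac{123}{24925}}{7} = \frac{1}{7} \cdot \frac{194199292}{248776425} = \frac{27742756}{248776425} \approx 0.11152$)
$\frac{1}{H + S{\left(16 \right)} \left(-70\right)} = \frac{1}{\frac{27742756}{248776425} + \frac{1}{2 \cdot 16} \left(-70\right)} = \frac{1}{\frac{27742756}{248776425} + \frac{1}{2} \cdot \frac{1}{16} \left(-70\right)} = \frac{1}{\frac{27742756}{248776425} + \frac{1}{32} \left(-70\right)} = \frac{1}{\frac{27742756}{248776425} - \frac{35}{16}} = \frac{1}{- \frac{8263290779}{3980422800}} = - \frac{3980422800}{8263290779}$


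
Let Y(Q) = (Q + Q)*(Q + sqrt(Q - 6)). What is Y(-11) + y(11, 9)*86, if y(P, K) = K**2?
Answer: 7208 - 22*I*sqrt(17) ≈ 7208.0 - 90.708*I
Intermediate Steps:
Y(Q) = 2*Q*(Q + sqrt(-6 + Q)) (Y(Q) = (2*Q)*(Q + sqrt(-6 + Q)) = 2*Q*(Q + sqrt(-6 + Q)))
Y(-11) + y(11, 9)*86 = 2*(-11)*(-11 + sqrt(-6 - 11)) + 9**2*86 = 2*(-11)*(-11 + sqrt(-17)) + 81*86 = 2*(-11)*(-11 + I*sqrt(17)) + 6966 = (242 - 22*I*sqrt(17)) + 6966 = 7208 - 22*I*sqrt(17)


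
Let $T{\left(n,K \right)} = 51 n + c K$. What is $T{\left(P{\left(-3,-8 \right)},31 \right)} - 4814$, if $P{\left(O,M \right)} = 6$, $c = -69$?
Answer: $-6647$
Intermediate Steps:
$T{\left(n,K \right)} = - 69 K + 51 n$ ($T{\left(n,K \right)} = 51 n - 69 K = - 69 K + 51 n$)
$T{\left(P{\left(-3,-8 \right)},31 \right)} - 4814 = \left(\left(-69\right) 31 + 51 \cdot 6\right) - 4814 = \left(-2139 + 306\right) - 4814 = -1833 - 4814 = -6647$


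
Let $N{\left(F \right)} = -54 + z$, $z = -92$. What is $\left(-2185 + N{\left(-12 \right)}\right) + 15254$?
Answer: $12923$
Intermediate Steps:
$N{\left(F \right)} = -146$ ($N{\left(F \right)} = -54 - 92 = -146$)
$\left(-2185 + N{\left(-12 \right)}\right) + 15254 = \left(-2185 - 146\right) + 15254 = -2331 + 15254 = 12923$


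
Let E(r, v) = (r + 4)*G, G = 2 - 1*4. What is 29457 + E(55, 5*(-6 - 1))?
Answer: 29339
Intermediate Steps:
G = -2 (G = 2 - 4 = -2)
E(r, v) = -8 - 2*r (E(r, v) = (r + 4)*(-2) = (4 + r)*(-2) = -8 - 2*r)
29457 + E(55, 5*(-6 - 1)) = 29457 + (-8 - 2*55) = 29457 + (-8 - 110) = 29457 - 118 = 29339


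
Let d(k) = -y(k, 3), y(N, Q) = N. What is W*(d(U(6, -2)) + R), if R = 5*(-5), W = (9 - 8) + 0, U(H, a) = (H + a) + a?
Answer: -27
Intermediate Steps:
U(H, a) = H + 2*a
d(k) = -k
W = 1 (W = 1 + 0 = 1)
R = -25
W*(d(U(6, -2)) + R) = 1*(-(6 + 2*(-2)) - 25) = 1*(-(6 - 4) - 25) = 1*(-1*2 - 25) = 1*(-2 - 25) = 1*(-27) = -27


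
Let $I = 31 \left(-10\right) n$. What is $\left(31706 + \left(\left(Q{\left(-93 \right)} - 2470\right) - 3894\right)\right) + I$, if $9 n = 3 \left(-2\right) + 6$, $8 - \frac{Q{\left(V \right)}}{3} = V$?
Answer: $25645$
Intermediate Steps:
$Q{\left(V \right)} = 24 - 3 V$
$n = 0$ ($n = \frac{3 \left(-2\right) + 6}{9} = \frac{-6 + 6}{9} = \frac{1}{9} \cdot 0 = 0$)
$I = 0$ ($I = 31 \left(-10\right) 0 = \left(-310\right) 0 = 0$)
$\left(31706 + \left(\left(Q{\left(-93 \right)} - 2470\right) - 3894\right)\right) + I = \left(31706 + \left(\left(\left(24 - -279\right) - 2470\right) - 3894\right)\right) + 0 = \left(31706 + \left(\left(\left(24 + 279\right) - 2470\right) - 3894\right)\right) + 0 = \left(31706 + \left(\left(303 - 2470\right) - 3894\right)\right) + 0 = \left(31706 - 6061\right) + 0 = 25645 + 0 = 25645$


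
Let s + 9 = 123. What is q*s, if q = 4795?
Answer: 546630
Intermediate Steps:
s = 114 (s = -9 + 123 = 114)
q*s = 4795*114 = 546630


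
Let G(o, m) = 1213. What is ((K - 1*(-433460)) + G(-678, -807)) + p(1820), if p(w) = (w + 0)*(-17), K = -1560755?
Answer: -1157022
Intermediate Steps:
p(w) = -17*w (p(w) = w*(-17) = -17*w)
((K - 1*(-433460)) + G(-678, -807)) + p(1820) = ((-1560755 - 1*(-433460)) + 1213) - 17*1820 = ((-1560755 + 433460) + 1213) - 30940 = (-1127295 + 1213) - 30940 = -1126082 - 30940 = -1157022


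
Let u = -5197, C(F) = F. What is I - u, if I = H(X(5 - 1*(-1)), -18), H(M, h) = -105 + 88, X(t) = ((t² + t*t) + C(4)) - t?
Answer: 5180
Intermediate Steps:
X(t) = 4 - t + 2*t² (X(t) = ((t² + t*t) + 4) - t = ((t² + t²) + 4) - t = (2*t² + 4) - t = (4 + 2*t²) - t = 4 - t + 2*t²)
H(M, h) = -17
I = -17
I - u = -17 - 1*(-5197) = -17 + 5197 = 5180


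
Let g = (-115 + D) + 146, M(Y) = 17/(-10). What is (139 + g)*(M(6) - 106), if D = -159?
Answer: -11847/10 ≈ -1184.7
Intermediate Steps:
M(Y) = -17/10 (M(Y) = 17*(-⅒) = -17/10)
g = -128 (g = (-115 - 159) + 146 = -274 + 146 = -128)
(139 + g)*(M(6) - 106) = (139 - 128)*(-17/10 - 106) = 11*(-1077/10) = -11847/10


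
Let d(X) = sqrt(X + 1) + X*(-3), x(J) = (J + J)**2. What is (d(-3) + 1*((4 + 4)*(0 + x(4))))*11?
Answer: 5731 + 11*I*sqrt(2) ≈ 5731.0 + 15.556*I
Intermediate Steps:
x(J) = 4*J**2 (x(J) = (2*J)**2 = 4*J**2)
d(X) = sqrt(1 + X) - 3*X
(d(-3) + 1*((4 + 4)*(0 + x(4))))*11 = ((sqrt(1 - 3) - 3*(-3)) + 1*((4 + 4)*(0 + 4*4**2)))*11 = ((sqrt(-2) + 9) + 1*(8*(0 + 4*16)))*11 = ((I*sqrt(2) + 9) + 1*(8*(0 + 64)))*11 = ((9 + I*sqrt(2)) + 1*(8*64))*11 = ((9 + I*sqrt(2)) + 1*512)*11 = ((9 + I*sqrt(2)) + 512)*11 = (521 + I*sqrt(2))*11 = 5731 + 11*I*sqrt(2)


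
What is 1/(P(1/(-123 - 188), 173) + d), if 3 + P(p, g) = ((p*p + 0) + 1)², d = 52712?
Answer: 9354951841/493099511732553 ≈ 1.8972e-5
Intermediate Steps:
P(p, g) = -3 + (1 + p²)² (P(p, g) = -3 + ((p*p + 0) + 1)² = -3 + ((p² + 0) + 1)² = -3 + (p² + 1)² = -3 + (1 + p²)²)
1/(P(1/(-123 - 188), 173) + d) = 1/((-3 + (1 + (1/(-123 - 188))²)²) + 52712) = 1/((-3 + (1 + (1/(-311))²)²) + 52712) = 1/((-3 + (1 + (-1/311)²)²) + 52712) = 1/((-3 + (1 + 1/96721)²) + 52712) = 1/((-3 + (96722/96721)²) + 52712) = 1/((-3 + 9355145284/9354951841) + 52712) = 1/(-18709710239/9354951841 + 52712) = 1/(493099511732553/9354951841) = 9354951841/493099511732553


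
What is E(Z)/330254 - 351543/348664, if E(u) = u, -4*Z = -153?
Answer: -29021286381/28786920164 ≈ -1.0081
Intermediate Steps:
Z = 153/4 (Z = -¼*(-153) = 153/4 ≈ 38.250)
E(Z)/330254 - 351543/348664 = (153/4)/330254 - 351543/348664 = (153/4)*(1/330254) - 351543*1/348664 = 153/1321016 - 351543/348664 = -29021286381/28786920164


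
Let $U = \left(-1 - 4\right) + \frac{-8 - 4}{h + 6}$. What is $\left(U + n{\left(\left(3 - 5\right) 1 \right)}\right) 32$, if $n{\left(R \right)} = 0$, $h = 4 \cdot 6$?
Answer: $- \frac{864}{5} \approx -172.8$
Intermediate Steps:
$h = 24$
$U = - \frac{27}{5}$ ($U = \left(-1 - 4\right) + \frac{-8 - 4}{24 + 6} = -5 - \frac{12}{30} = -5 - \frac{2}{5} = - \frac{27}{5} \approx -5.4$)
$\left(U + n{\left(\left(3 - 5\right) 1 \right)}\right) 32 = \left(- \frac{27}{5} + 0\right) 32 = \left(- \frac{27}{5}\right) 32 = - \frac{864}{5}$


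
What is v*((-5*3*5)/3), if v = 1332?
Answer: -33300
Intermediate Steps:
v*((-5*3*5)/3) = 1332*((-5*3*5)/3) = 1332*(-15*5*(⅓)) = 1332*(-75*⅓) = 1332*(-25) = -33300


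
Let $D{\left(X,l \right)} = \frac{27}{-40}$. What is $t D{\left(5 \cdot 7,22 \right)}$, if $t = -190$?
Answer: $\frac{513}{4} \approx 128.25$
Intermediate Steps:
$D{\left(X,l \right)} = - \frac{27}{40}$ ($D{\left(X,l \right)} = 27 \left(- \frac{1}{40}\right) = - \frac{27}{40}$)
$t D{\left(5 \cdot 7,22 \right)} = \left(-190\right) \left(- \frac{27}{40}\right) = \frac{513}{4}$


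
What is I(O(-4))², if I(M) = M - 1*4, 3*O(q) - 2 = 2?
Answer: 64/9 ≈ 7.1111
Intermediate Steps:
O(q) = 4/3 (O(q) = ⅔ + (⅓)*2 = ⅔ + ⅔ = 4/3)
I(M) = -4 + M (I(M) = M - 4 = -4 + M)
I(O(-4))² = (-4 + 4/3)² = (-8/3)² = 64/9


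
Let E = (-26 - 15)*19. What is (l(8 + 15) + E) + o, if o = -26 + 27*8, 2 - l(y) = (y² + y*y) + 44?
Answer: -1689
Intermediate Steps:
l(y) = -42 - 2*y² (l(y) = 2 - ((y² + y*y) + 44) = 2 - ((y² + y²) + 44) = 2 - (2*y² + 44) = 2 - (44 + 2*y²) = 2 + (-44 - 2*y²) = -42 - 2*y²)
E = -779 (E = -41*19 = -779)
o = 190 (o = -26 + 216 = 190)
(l(8 + 15) + E) + o = ((-42 - 2*(8 + 15)²) - 779) + 190 = ((-42 - 2*23²) - 779) + 190 = ((-42 - 2*529) - 779) + 190 = ((-42 - 1058) - 779) + 190 = (-1100 - 779) + 190 = -1879 + 190 = -1689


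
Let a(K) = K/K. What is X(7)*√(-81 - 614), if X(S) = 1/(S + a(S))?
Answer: I*√695/8 ≈ 3.2954*I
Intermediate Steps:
a(K) = 1
X(S) = 1/(1 + S) (X(S) = 1/(S + 1) = 1/(1 + S))
X(7)*√(-81 - 614) = √(-81 - 614)/(1 + 7) = √(-695)/8 = (I*√695)/8 = I*√695/8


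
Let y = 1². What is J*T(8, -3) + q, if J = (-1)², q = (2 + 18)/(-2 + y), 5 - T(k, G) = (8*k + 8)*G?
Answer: 201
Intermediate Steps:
y = 1
T(k, G) = 5 - G*(8 + 8*k) (T(k, G) = 5 - (8*k + 8)*G = 5 - (8 + 8*k)*G = 5 - G*(8 + 8*k))
q = -20 (q = (2 + 18)/(-2 + 1) = 20/(-1) = 20*(-1) = -20)
J = 1
J*T(8, -3) + q = 1*(5 - 8*(-3) - 8*(-3)*8) - 20 = 1*(5 + 24 + 192) - 20 = 1*221 - 20 = 221 - 20 = 201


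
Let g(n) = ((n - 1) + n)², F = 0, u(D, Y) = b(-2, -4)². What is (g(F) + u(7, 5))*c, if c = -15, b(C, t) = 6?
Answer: -555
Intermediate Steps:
u(D, Y) = 36 (u(D, Y) = 6² = 36)
g(n) = (-1 + 2*n)² (g(n) = ((-1 + n) + n)² = (-1 + 2*n)²)
(g(F) + u(7, 5))*c = ((-1 + 2*0)² + 36)*(-15) = ((-1 + 0)² + 36)*(-15) = ((-1)² + 36)*(-15) = (1 + 36)*(-15) = 37*(-15) = -555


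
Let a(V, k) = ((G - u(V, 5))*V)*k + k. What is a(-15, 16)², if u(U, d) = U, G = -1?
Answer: 11182336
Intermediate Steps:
a(V, k) = k + V*k*(-1 - V) (a(V, k) = ((-1 - V)*V)*k + k = (V*(-1 - V))*k + k = V*k*(-1 - V) + k = k + V*k*(-1 - V))
a(-15, 16)² = (16*(1 - 1*(-15) - 1*(-15)²))² = (16*(1 + 15 - 1*225))² = (16*(1 + 15 - 225))² = (16*(-209))² = (-3344)² = 11182336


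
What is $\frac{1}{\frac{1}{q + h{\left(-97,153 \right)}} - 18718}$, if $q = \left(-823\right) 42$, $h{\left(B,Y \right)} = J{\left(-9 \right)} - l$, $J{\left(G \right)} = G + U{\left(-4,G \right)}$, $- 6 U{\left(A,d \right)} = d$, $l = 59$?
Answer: $- \frac{69265}{1296502272} \approx -5.3425 \cdot 10^{-5}$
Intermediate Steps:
$U{\left(A,d \right)} = - \frac{d}{6}$
$J{\left(G \right)} = \frac{5 G}{6}$ ($J{\left(G \right)} = G - \frac{G}{6} = \frac{5 G}{6}$)
$h{\left(B,Y \right)} = - \frac{133}{2}$ ($h{\left(B,Y \right)} = \frac{5}{6} \left(-9\right) - 59 = - \frac{15}{2} - 59 = - \frac{133}{2}$)
$q = -34566$
$\frac{1}{\frac{1}{q + h{\left(-97,153 \right)}} - 18718} = \frac{1}{\frac{1}{-34566 - \frac{133}{2}} - 18718} = \frac{1}{\frac{1}{- \frac{69265}{2}} - 18718} = \frac{1}{- \frac{2}{69265} - 18718} = \frac{1}{- \frac{1296502272}{69265}} = - \frac{69265}{1296502272}$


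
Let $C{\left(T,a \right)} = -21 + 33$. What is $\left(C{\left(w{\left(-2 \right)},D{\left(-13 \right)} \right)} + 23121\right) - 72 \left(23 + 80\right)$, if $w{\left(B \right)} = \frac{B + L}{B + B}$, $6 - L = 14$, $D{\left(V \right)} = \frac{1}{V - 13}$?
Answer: $15717$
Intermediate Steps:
$D{\left(V \right)} = \frac{1}{-13 + V}$
$L = -8$ ($L = 6 - 14 = -8$)
$w{\left(B \right)} = \frac{-8 + B}{2 B}$ ($w{\left(B \right)} = \frac{B - 8}{B + B} = \frac{-8 + B}{2 B}$)
$C{\left(T,a \right)} = 12$
$\left(C{\left(w{\left(-2 \right)},D{\left(-13 \right)} \right)} + 23121\right) - 72 \left(23 + 80\right) = \left(12 + 23121\right) - 72 \left(23 + 80\right) = 23133 - 7416 = 15717$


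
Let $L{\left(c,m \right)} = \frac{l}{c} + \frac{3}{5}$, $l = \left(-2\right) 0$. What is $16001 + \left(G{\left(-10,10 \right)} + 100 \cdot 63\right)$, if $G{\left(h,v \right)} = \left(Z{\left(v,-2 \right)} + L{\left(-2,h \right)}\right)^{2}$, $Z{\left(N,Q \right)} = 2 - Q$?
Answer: $\frac{558054}{25} \approx 22322.0$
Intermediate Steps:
$l = 0$
$L{\left(c,m \right)} = \frac{3}{5}$ ($L{\left(c,m \right)} = \frac{0}{c} + \frac{3}{5} = 0 + 3 \cdot \frac{1}{5} = 0 + \frac{3}{5} = \frac{3}{5}$)
$G{\left(h,v \right)} = \frac{529}{25}$ ($G{\left(h,v \right)} = \left(\left(2 - -2\right) + \frac{3}{5}\right)^{2} = \left(\left(2 + 2\right) + \frac{3}{5}\right)^{2} = \left(4 + \frac{3}{5}\right)^{2} = \left(\frac{23}{5}\right)^{2} = \frac{529}{25}$)
$16001 + \left(G{\left(-10,10 \right)} + 100 \cdot 63\right) = 16001 + \left(\frac{529}{25} + 100 \cdot 63\right) = 16001 + \left(\frac{529}{25} + 6300\right) = 16001 + \frac{158029}{25} = \frac{558054}{25}$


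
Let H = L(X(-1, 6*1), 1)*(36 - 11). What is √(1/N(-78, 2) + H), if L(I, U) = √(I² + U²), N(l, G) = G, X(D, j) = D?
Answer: √(2 + 100*√2)/2 ≈ 5.9879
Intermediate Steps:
H = 25*√2 (H = √((-1)² + 1²)*(36 - 11) = √(1 + 1)*25 = √2*25 = 25*√2 ≈ 35.355)
√(1/N(-78, 2) + H) = √(1/2 + 25*√2) = √(½ + 25*√2)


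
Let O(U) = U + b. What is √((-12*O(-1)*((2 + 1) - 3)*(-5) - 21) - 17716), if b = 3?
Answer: I*√17737 ≈ 133.18*I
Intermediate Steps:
O(U) = 3 + U (O(U) = U + 3 = 3 + U)
√((-12*O(-1)*((2 + 1) - 3)*(-5) - 21) - 17716) = √((-12*(3 - 1)*((2 + 1) - 3)*(-5) - 21) - 17716) = √((-12*2*(3 - 3)*(-5) - 21) - 17716) = √((-12*2*0*(-5) - 21) - 17716) = √((-0*(-5) - 21) - 17716) = √((-12*0 - 21) - 17716) = √((0 - 21) - 17716) = √(-21 - 17716) = √(-17737) = I*√17737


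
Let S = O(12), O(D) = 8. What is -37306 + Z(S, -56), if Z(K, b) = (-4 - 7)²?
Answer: -37185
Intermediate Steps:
S = 8
Z(K, b) = 121 (Z(K, b) = (-11)² = 121)
-37306 + Z(S, -56) = -37306 + 121 = -37185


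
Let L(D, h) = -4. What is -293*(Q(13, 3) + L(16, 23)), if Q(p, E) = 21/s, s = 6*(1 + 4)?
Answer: 9669/10 ≈ 966.90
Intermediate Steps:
s = 30 (s = 6*5 = 30)
Q(p, E) = 7/10 (Q(p, E) = 21/30 = 21*(1/30) = 7/10)
-293*(Q(13, 3) + L(16, 23)) = -293*(7/10 - 4) = -293*(-33/10) = 9669/10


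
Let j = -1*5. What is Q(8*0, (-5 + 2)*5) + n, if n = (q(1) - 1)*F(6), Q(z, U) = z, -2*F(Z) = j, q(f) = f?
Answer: 0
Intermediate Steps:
j = -5
F(Z) = 5/2 (F(Z) = -½*(-5) = 5/2)
n = 0 (n = (1 - 1)*(5/2) = 0*(5/2) = 0)
Q(8*0, (-5 + 2)*5) + n = 8*0 + 0 = 0 + 0 = 0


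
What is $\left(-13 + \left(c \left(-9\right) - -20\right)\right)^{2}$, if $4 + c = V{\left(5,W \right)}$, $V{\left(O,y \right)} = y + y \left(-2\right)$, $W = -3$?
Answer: $256$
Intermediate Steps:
$V{\left(O,y \right)} = - y$ ($V{\left(O,y \right)} = y - 2 y = - y$)
$c = -1$ ($c = -4 - -3 = -4 + 3 = -1$)
$\left(-13 + \left(c \left(-9\right) - -20\right)\right)^{2} = \left(-13 - -29\right)^{2} = \left(-13 + \left(9 + 20\right)\right)^{2} = \left(-13 + 29\right)^{2} = 16^{2} = 256$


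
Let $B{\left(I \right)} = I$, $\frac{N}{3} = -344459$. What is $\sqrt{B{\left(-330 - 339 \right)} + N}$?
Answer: $9 i \sqrt{12766} \approx 1016.9 i$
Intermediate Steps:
$N = -1033377$ ($N = 3 \left(-344459\right) = -1033377$)
$\sqrt{B{\left(-330 - 339 \right)} + N} = \sqrt{\left(-330 - 339\right) - 1033377} = \sqrt{-669 - 1033377} = \sqrt{-1034046} = 9 i \sqrt{12766}$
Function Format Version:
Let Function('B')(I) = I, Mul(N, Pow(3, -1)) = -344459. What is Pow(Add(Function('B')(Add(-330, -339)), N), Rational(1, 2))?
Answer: Mul(9, I, Pow(12766, Rational(1, 2))) ≈ Mul(1016.9, I)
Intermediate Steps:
N = -1033377 (N = Mul(3, -344459) = -1033377)
Pow(Add(Function('B')(Add(-330, -339)), N), Rational(1, 2)) = Pow(Add(Add(-330, -339), -1033377), Rational(1, 2)) = Pow(Add(-669, -1033377), Rational(1, 2)) = Pow(-1034046, Rational(1, 2)) = Mul(9, I, Pow(12766, Rational(1, 2)))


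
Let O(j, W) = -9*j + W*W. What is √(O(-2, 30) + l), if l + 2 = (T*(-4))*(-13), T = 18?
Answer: 2*√463 ≈ 43.035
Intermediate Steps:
O(j, W) = W² - 9*j (O(j, W) = -9*j + W² = W² - 9*j)
l = 934 (l = -2 + (18*(-4))*(-13) = -2 - 72*(-13) = -2 + 936 = 934)
√(O(-2, 30) + l) = √((30² - 9*(-2)) + 934) = √((900 + 18) + 934) = √(918 + 934) = √1852 = 2*√463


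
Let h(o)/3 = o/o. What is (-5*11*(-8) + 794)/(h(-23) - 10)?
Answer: -1234/7 ≈ -176.29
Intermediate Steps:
h(o) = 3 (h(o) = 3*(o/o) = 3*1 = 3)
(-5*11*(-8) + 794)/(h(-23) - 10) = (-5*11*(-8) + 794)/(3 - 10) = (-55*(-8) + 794)/(-7) = (440 + 794)*(-⅐) = 1234*(-⅐) = -1234/7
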